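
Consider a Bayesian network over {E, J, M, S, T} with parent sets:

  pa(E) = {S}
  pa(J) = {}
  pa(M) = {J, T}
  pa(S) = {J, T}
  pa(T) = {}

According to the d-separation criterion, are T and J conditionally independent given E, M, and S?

No — T and J are not d-separated given {E, M, S}.

2 paths connect T and J; each must be blocked for d-separation to hold:
  1. T → M ← J — M:collider[open] ⇒ active
  2. T → S ← J — S:collider[open] ⇒ active
Since the path T → M ← J is active, T and J are not d-separated given {E, M, S}.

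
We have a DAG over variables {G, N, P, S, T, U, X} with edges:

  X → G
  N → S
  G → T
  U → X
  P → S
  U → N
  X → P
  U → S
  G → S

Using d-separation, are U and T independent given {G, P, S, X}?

We examine all 6 paths between U and T:
Path 1: U → S ← P ← X → G → T
  P is a chain here and P is conditioned on, so the path is blocked at P.
Path 2: U → S ← G → T
  G is a fork here and G is conditioned on, so the path is blocked at G.
Path 3: U → X → P → S ← G → T
  X is a chain here and X is conditioned on, so the path is blocked at X.
Path 4: U → X → G → T
  X is a chain here and X is conditioned on, so the path is blocked at X.
Path 5: U → N → S ← P ← X → G → T
  P is a chain here and P is conditioned on, so the path is blocked at P.
Path 6: U → N → S ← G → T
  G is a fork here and G is conditioned on, so the path is blocked at G.
Every path is blocked, so U and T are d-separated given {G, P, S, X}.

Yes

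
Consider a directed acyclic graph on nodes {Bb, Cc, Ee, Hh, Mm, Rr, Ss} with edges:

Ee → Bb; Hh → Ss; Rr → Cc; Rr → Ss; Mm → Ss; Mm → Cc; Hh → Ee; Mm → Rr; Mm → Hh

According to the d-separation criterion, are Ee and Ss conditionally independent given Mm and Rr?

4 paths connect Ee and Ss; each must be blocked for d-separation to hold:
Path 1: Ee ← Hh → Ss
  Hh is a fork and Hh is not conditioned on — no node blocks this path, so it is active.
Path 2: Ee ← Hh ← Mm → Ss
  Mm is a fork here and Mm is conditioned on, so the path is blocked at Mm.
Path 3: Ee ← Hh ← Mm → Cc ← Rr → Ss
  Mm is a fork here and Mm is conditioned on, so the path is blocked at Mm.
Path 4: Ee ← Hh ← Mm → Rr → Ss
  Mm is a fork here and Mm is conditioned on, so the path is blocked at Mm.
Since the path Ee ← Hh → Ss is active, Ee and Ss are not d-separated given {Mm, Rr}.

No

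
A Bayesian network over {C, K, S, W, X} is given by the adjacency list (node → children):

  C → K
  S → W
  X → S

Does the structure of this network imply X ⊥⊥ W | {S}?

Yes — X and W are d-separated given {S}.

There is one path between X and W:
Path 1: X → S → W
  S is a chain here and S is conditioned on, so the path is blocked at S.
All paths are blocked; X ⊥ W | {S} holds.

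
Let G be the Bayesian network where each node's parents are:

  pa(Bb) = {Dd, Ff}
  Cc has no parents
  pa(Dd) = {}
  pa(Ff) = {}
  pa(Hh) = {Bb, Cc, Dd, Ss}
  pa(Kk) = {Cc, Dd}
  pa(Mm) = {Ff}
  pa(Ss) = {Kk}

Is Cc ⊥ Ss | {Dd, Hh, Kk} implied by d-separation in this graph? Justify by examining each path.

No

We examine all 6 paths between Cc and Ss:
  1. Cc → Hh ← Ss — Hh:collider[open] ⇒ active
  2. Cc → Hh ← Bb ← Dd → Kk → Ss — Hh:collider[open]; Bb:chain[open]; Dd:fork[blocks]; Kk:chain[blocks] ⇒ blocked
  3. Cc → Hh ← Dd → Kk → Ss — Hh:collider[open]; Dd:fork[blocks]; Kk:chain[blocks] ⇒ blocked
  4. Cc → Kk → Ss — Kk:chain[blocks] ⇒ blocked
  5. Cc → Kk ← Dd → Hh ← Ss — Kk:collider[open]; Dd:fork[blocks]; Hh:collider[open] ⇒ blocked
  6. Cc → Kk ← Dd → Bb → Hh ← Ss — Kk:collider[open]; Dd:fork[blocks]; Bb:chain[open]; Hh:collider[open] ⇒ blocked
At least one path is unblocked, so d-separation fails.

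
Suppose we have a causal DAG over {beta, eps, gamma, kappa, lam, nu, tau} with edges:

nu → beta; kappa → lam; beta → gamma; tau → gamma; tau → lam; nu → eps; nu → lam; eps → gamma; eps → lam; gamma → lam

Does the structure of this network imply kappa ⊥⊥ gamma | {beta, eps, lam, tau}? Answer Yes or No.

No — kappa and gamma are not d-separated given {beta, eps, lam, tau}.

Enumerating the 6 paths from kappa to gamma and testing each for blocking by {beta, eps, lam, tau}:
Path 1: kappa → lam ← tau → gamma
  tau is a fork here and tau is conditioned on, so the path is blocked at tau.
Path 2: kappa → lam ← nu → beta → gamma
  beta is a chain here and beta is conditioned on, so the path is blocked at beta.
Path 3: kappa → lam ← nu → eps → gamma
  eps is a chain here and eps is conditioned on, so the path is blocked at eps.
Path 4: kappa → lam ← gamma
  lam is a collider and lam is conditioned on, which opens it — no node blocks this path, so it is active.
Path 5: kappa → lam ← eps ← nu → beta → gamma
  eps is a chain here and eps is conditioned on, so the path is blocked at eps.
Path 6: kappa → lam ← eps → gamma
  eps is a fork here and eps is conditioned on, so the path is blocked at eps.
Because an active path exists, kappa and gamma are not d-separated.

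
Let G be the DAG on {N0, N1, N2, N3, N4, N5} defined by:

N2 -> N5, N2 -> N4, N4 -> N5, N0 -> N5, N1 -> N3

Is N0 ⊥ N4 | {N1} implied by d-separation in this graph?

Yes — N0 and N4 are d-separated given {N1}.

Enumerating the 2 paths from N0 to N4 and testing each for blocking by {N1}:
Path 1: N0 → N5 ← N2 → N4
  N5 is a collider here and neither N5 nor any of its descendants is conditioned on, so the collider stays closed — the path is blocked at N5.
Path 2: N0 → N5 ← N4
  N5 is a collider here and neither N5 nor any of its descendants is conditioned on, so the collider stays closed — the path is blocked at N5.
Since every path is blocked, d-separation holds.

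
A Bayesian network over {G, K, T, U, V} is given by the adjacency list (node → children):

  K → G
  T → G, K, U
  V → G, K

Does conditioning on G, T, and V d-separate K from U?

Yes — K and U are d-separated given {G, T, V}.

We examine all 3 paths between K and U:
Path 1: K ← V → G ← T → U
  V is a fork here and V is conditioned on, so the path is blocked at V.
Path 2: K ← T → U
  T is a fork here and T is conditioned on, so the path is blocked at T.
Path 3: K → G ← T → U
  T is a fork here and T is conditioned on, so the path is blocked at T.
All paths are blocked; K ⊥ U | {G, T, V} holds.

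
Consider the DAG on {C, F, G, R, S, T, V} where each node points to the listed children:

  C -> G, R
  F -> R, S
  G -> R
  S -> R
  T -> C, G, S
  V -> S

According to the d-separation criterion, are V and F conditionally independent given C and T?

There are 6 undirected paths between V and F; checking each against the conditioning set {C, T}:
Path 1: V → S ← T → C → G → R ← F
  S is a collider here and neither S nor any of its descendants is conditioned on, so the collider stays closed — the path is blocked at S.
Path 2: V → S ← T → C → R ← F
  S is a collider here and neither S nor any of its descendants is conditioned on, so the collider stays closed — the path is blocked at S.
Path 3: V → S ← T → G ← C → R ← F
  S is a collider here and neither S nor any of its descendants is conditioned on, so the collider stays closed — the path is blocked at S.
Path 4: V → S ← T → G → R ← F
  S is a collider here and neither S nor any of its descendants is conditioned on, so the collider stays closed — the path is blocked at S.
Path 5: V → S ← F
  S is a collider here and neither S nor any of its descendants is conditioned on, so the collider stays closed — the path is blocked at S.
Path 6: V → S → R ← F
  R is a collider here and neither R nor any of its descendants is conditioned on, so the collider stays closed — the path is blocked at R.
Since every path is blocked, d-separation holds.

Yes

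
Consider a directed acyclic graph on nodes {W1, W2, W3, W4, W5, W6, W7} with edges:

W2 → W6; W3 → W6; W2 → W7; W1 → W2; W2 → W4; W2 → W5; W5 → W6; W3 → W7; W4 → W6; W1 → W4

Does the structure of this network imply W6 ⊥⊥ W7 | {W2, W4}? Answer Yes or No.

No

5 paths connect W6 and W7; each must be blocked for d-separation to hold:
Path 1: W6 ← W2 → W7
  W2 is a fork here and W2 is conditioned on, so the path is blocked at W2.
Path 2: W6 ← W3 → W7
  W3 is a fork and W3 is not conditioned on — no node blocks this path, so it is active.
Path 3: W6 ← W5 ← W2 → W7
  W2 is a fork here and W2 is conditioned on, so the path is blocked at W2.
Path 4: W6 ← W4 ← W2 → W7
  W4 is a chain here and W4 is conditioned on, so the path is blocked at W4.
Path 5: W6 ← W4 ← W1 → W2 → W7
  W4 is a chain here and W4 is conditioned on, so the path is blocked at W4.
At least one path is unblocked, so d-separation fails.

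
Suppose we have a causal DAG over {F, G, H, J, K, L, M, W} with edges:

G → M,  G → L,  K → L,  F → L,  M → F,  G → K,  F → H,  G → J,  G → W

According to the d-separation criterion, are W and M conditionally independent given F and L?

No

There are 3 undirected paths between W and M; checking each against the conditioning set {F, L}:
Path 1: W ← G → M
  G is a fork and G is not conditioned on — no node blocks this path, so it is active.
Path 2: W ← G → L ← F ← M
  F is a chain here and F is conditioned on, so the path is blocked at F.
Path 3: W ← G → K → L ← F ← M
  F is a chain here and F is conditioned on, so the path is blocked at F.
Because an active path exists, W and M are not d-separated.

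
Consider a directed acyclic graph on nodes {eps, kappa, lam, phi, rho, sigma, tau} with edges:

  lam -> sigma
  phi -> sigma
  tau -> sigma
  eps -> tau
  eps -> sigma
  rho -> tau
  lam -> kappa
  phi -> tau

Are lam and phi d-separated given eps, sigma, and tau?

No

3 paths connect lam and phi; each must be blocked for d-separation to hold:
Path 1: lam → sigma ← phi
  sigma is a collider and sigma is conditioned on, which opens it — no node blocks this path, so it is active.
Path 2: lam → sigma ← eps → tau ← phi
  eps is a fork here and eps is conditioned on, so the path is blocked at eps.
Path 3: lam → sigma ← tau ← phi
  tau is a chain here and tau is conditioned on, so the path is blocked at tau.
At least one path is unblocked, so d-separation fails.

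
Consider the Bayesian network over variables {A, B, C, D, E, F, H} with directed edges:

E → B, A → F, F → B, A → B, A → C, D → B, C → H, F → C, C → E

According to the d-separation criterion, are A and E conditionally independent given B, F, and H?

No

We examine all 6 paths between A and E:
Path 1: A → F → B ← E
  F is a chain here and F is conditioned on, so the path is blocked at F.
Path 2: A → F → C → E
  F is a chain here and F is conditioned on, so the path is blocked at F.
Path 3: A → B ← F → C → E
  F is a fork here and F is conditioned on, so the path is blocked at F.
Path 4: A → B ← E
  B is a collider and B is conditioned on, which opens it — no node blocks this path, so it is active.
Path 5: A → C ← F → B ← E
  F is a fork here and F is conditioned on, so the path is blocked at F.
Path 6: A → C → E
  C is a chain and C is not conditioned on — no node blocks this path, so it is active.
At least one path is unblocked, so d-separation fails.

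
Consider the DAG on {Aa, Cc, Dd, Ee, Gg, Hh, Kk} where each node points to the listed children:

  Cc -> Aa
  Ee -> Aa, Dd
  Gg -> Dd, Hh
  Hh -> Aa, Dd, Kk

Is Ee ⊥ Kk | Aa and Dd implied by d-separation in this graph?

Enumerating the 3 paths from Ee to Kk and testing each for blocking by {Aa, Dd}:
  1. Ee → Aa ← Hh → Kk — Aa:collider[open]; Hh:fork[open] ⇒ active
  2. Ee → Dd ← Hh → Kk — Dd:collider[open]; Hh:fork[open] ⇒ active
  3. Ee → Dd ← Gg → Hh → Kk — Dd:collider[open]; Gg:fork[open]; Hh:chain[open] ⇒ active
At least one path is unblocked, so d-separation fails.

No — Ee and Kk are not d-separated given {Aa, Dd}.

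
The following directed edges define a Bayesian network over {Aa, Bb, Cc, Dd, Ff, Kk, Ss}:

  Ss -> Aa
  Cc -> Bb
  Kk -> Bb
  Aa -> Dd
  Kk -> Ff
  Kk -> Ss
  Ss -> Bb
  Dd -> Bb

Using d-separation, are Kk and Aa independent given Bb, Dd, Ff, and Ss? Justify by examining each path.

Yes

Enumerating the 4 paths from Kk to Aa and testing each for blocking by {Bb, Dd, Ff, Ss}:
Path 1: Kk → Ss → Aa
  Ss is a chain here and Ss is conditioned on, so the path is blocked at Ss.
Path 2: Kk → Ss → Bb ← Dd ← Aa
  Ss is a chain here and Ss is conditioned on, so the path is blocked at Ss.
Path 3: Kk → Bb ← Ss → Aa
  Ss is a fork here and Ss is conditioned on, so the path is blocked at Ss.
Path 4: Kk → Bb ← Dd ← Aa
  Dd is a chain here and Dd is conditioned on, so the path is blocked at Dd.
All paths are blocked; Kk ⊥ Aa | {Bb, Dd, Ff, Ss} holds.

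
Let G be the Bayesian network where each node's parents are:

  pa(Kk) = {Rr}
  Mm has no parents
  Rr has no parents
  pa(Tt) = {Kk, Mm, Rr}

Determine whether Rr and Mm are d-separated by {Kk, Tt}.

No

We examine all 2 paths between Rr and Mm:
Path 1: Rr → Kk → Tt ← Mm
  Kk is a chain here and Kk is conditioned on, so the path is blocked at Kk.
Path 2: Rr → Tt ← Mm
  Tt is a collider and Tt is conditioned on, which opens it — no node blocks this path, so it is active.
Since the path Rr → Tt ← Mm is active, Rr and Mm are not d-separated given {Kk, Tt}.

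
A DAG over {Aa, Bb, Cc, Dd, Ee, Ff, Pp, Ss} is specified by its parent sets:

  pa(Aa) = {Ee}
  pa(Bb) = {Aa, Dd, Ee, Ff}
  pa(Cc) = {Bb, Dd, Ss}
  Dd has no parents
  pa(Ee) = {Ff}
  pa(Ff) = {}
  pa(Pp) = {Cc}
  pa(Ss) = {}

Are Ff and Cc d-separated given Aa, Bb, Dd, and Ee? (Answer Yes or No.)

Yes — Ff and Cc are d-separated given {Aa, Bb, Dd, Ee}.

6 paths connect Ff and Cc; each must be blocked for d-separation to hold:
Path 1: Ff → Bb → Cc
  Bb is a chain here and Bb is conditioned on, so the path is blocked at Bb.
Path 2: Ff → Bb ← Dd → Cc
  Dd is a fork here and Dd is conditioned on, so the path is blocked at Dd.
Path 3: Ff → Ee → Bb → Cc
  Ee is a chain here and Ee is conditioned on, so the path is blocked at Ee.
Path 4: Ff → Ee → Bb ← Dd → Cc
  Ee is a chain here and Ee is conditioned on, so the path is blocked at Ee.
Path 5: Ff → Ee → Aa → Bb → Cc
  Ee is a chain here and Ee is conditioned on, so the path is blocked at Ee.
Path 6: Ff → Ee → Aa → Bb ← Dd → Cc
  Ee is a chain here and Ee is conditioned on, so the path is blocked at Ee.
Every path is blocked, so Ff and Cc are d-separated given {Aa, Bb, Dd, Ee}.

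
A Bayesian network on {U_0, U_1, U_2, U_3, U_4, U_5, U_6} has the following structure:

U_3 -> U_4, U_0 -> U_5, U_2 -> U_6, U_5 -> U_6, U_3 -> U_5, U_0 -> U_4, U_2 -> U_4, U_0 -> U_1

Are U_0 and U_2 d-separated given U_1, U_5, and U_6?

Yes

There are 4 undirected paths between U_0 and U_2; checking each against the conditioning set {U_1, U_5, U_6}:
Path 1: U_0 → U_4 ← U_2
  U_4 is a collider here and neither U_4 nor any of its descendants is conditioned on, so the collider stays closed — the path is blocked at U_4.
Path 2: U_0 → U_4 ← U_3 → U_5 → U_6 ← U_2
  U_4 is a collider here and neither U_4 nor any of its descendants is conditioned on, so the collider stays closed — the path is blocked at U_4.
Path 3: U_0 → U_5 → U_6 ← U_2
  U_5 is a chain here and U_5 is conditioned on, so the path is blocked at U_5.
Path 4: U_0 → U_5 ← U_3 → U_4 ← U_2
  U_4 is a collider here and neither U_4 nor any of its descendants is conditioned on, so the collider stays closed — the path is blocked at U_4.
Every path is blocked, so U_0 and U_2 are d-separated given {U_1, U_5, U_6}.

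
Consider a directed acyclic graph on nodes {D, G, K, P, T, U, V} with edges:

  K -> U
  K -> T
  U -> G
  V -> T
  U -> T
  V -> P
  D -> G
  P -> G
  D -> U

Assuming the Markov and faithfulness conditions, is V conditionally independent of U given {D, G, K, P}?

Yes

We examine all 4 paths between V and U:
  1. V → T ← K → U — T:collider[blocks]; K:fork[blocks] ⇒ blocked
  2. V → T ← U — T:collider[blocks] ⇒ blocked
  3. V → P → G ← D → U — P:chain[blocks]; G:collider[open]; D:fork[blocks] ⇒ blocked
  4. V → P → G ← U — P:chain[blocks]; G:collider[open] ⇒ blocked
All paths are blocked; V ⊥ U | {D, G, K, P} holds.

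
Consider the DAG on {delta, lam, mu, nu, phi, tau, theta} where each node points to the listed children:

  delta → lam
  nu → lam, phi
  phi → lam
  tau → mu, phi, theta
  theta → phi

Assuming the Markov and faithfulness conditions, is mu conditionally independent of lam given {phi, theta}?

No

4 paths connect mu and lam; each must be blocked for d-separation to hold:
  1. mu ← tau → theta → phi ← nu → lam — tau:fork[open]; theta:chain[blocks]; phi:collider[open]; nu:fork[open] ⇒ blocked
  2. mu ← tau → theta → phi → lam — tau:fork[open]; theta:chain[blocks]; phi:chain[blocks] ⇒ blocked
  3. mu ← tau → phi ← nu → lam — tau:fork[open]; phi:collider[open]; nu:fork[open] ⇒ active
  4. mu ← tau → phi → lam — tau:fork[open]; phi:chain[blocks] ⇒ blocked
Since the path mu ← tau → phi ← nu → lam is active, mu and lam are not d-separated given {phi, theta}.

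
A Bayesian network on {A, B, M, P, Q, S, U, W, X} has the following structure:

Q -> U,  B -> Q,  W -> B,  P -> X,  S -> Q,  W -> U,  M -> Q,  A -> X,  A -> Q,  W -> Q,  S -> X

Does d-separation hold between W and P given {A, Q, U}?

Yes

We examine all 6 paths between W and P:
Path 1: W → B → Q ← A → X ← P
  A is a fork here and A is conditioned on, so the path is blocked at A.
Path 2: W → B → Q ← S → X ← P
  X is a collider here and neither X nor any of its descendants is conditioned on, so the collider stays closed — the path is blocked at X.
Path 3: W → Q ← A → X ← P
  A is a fork here and A is conditioned on, so the path is blocked at A.
Path 4: W → Q ← S → X ← P
  X is a collider here and neither X nor any of its descendants is conditioned on, so the collider stays closed — the path is blocked at X.
Path 5: W → U ← Q ← A → X ← P
  Q is a chain here and Q is conditioned on, so the path is blocked at Q.
Path 6: W → U ← Q ← S → X ← P
  Q is a chain here and Q is conditioned on, so the path is blocked at Q.
Every path is blocked, so W and P are d-separated given {A, Q, U}.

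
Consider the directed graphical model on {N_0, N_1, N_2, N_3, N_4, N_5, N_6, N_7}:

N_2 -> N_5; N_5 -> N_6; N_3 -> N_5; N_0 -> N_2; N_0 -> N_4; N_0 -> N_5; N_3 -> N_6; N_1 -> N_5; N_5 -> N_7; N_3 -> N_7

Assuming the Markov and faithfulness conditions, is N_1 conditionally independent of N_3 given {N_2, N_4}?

Enumerating the 3 paths from N_1 to N_3 and testing each for blocking by {N_2, N_4}:
Path 1: N_1 → N_5 ← N_3
  N_5 is a collider here and neither N_5 nor any of its descendants is conditioned on, so the collider stays closed — the path is blocked at N_5.
Path 2: N_1 → N_5 → N_7 ← N_3
  N_7 is a collider here and neither N_7 nor any of its descendants is conditioned on, so the collider stays closed — the path is blocked at N_7.
Path 3: N_1 → N_5 → N_6 ← N_3
  N_6 is a collider here and neither N_6 nor any of its descendants is conditioned on, so the collider stays closed — the path is blocked at N_6.
Since every path is blocked, d-separation holds.

Yes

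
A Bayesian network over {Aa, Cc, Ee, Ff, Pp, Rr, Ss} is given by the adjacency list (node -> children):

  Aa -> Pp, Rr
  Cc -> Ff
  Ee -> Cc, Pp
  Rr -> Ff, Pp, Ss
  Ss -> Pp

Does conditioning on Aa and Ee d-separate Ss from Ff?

No

6 paths connect Ss and Ff; each must be blocked for d-separation to hold:
Path 1: Ss → Pp ← Rr → Ff
  Pp is a collider here and neither Pp nor any of its descendants is conditioned on, so the collider stays closed — the path is blocked at Pp.
Path 2: Ss → Pp ← Aa → Rr → Ff
  Pp is a collider here and neither Pp nor any of its descendants is conditioned on, so the collider stays closed — the path is blocked at Pp.
Path 3: Ss → Pp ← Ee → Cc → Ff
  Pp is a collider here and neither Pp nor any of its descendants is conditioned on, so the collider stays closed — the path is blocked at Pp.
Path 4: Ss ← Rr → Pp ← Ee → Cc → Ff
  Pp is a collider here and neither Pp nor any of its descendants is conditioned on, so the collider stays closed — the path is blocked at Pp.
Path 5: Ss ← Rr ← Aa → Pp ← Ee → Cc → Ff
  Aa is a fork here and Aa is conditioned on, so the path is blocked at Aa.
Path 6: Ss ← Rr → Ff
  Rr is a fork and Rr is not conditioned on — no node blocks this path, so it is active.
At least one path is unblocked, so d-separation fails.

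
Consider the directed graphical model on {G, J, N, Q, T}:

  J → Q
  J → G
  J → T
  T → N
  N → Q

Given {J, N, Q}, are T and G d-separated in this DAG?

There are 2 undirected paths between T and G; checking each against the conditioning set {J, N, Q}:
Path 1: T ← J → G
  J is a fork here and J is conditioned on, so the path is blocked at J.
Path 2: T → N → Q ← J → G
  N is a chain here and N is conditioned on, so the path is blocked at N.
All paths are blocked; T ⊥ G | {J, N, Q} holds.

Yes — T and G are d-separated given {J, N, Q}.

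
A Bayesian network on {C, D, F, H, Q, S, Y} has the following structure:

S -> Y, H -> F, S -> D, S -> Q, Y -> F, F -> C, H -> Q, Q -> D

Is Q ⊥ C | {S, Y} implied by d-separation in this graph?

No — Q and C are not d-separated given {S, Y}.

3 paths connect Q and C; each must be blocked for d-separation to hold:
  1. Q ← H → F → C — H:fork[open]; F:chain[open] ⇒ active
  2. Q → D ← S → Y → F → C — D:collider[blocks]; S:fork[blocks]; Y:chain[blocks]; F:chain[open] ⇒ blocked
  3. Q ← S → Y → F → C — S:fork[blocks]; Y:chain[blocks]; F:chain[open] ⇒ blocked
Since the path Q ← H → F → C is active, Q and C are not d-separated given {S, Y}.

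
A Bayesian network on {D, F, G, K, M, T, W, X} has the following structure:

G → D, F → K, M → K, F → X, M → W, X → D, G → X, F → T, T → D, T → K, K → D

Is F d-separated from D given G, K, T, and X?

Yes — F and D are d-separated given {G, K, T, X}.

There are 6 undirected paths between F and D; checking each against the conditioning set {G, K, T, X}:
Path 1: F → X → D
  X is a chain here and X is conditioned on, so the path is blocked at X.
Path 2: F → X ← G → D
  G is a fork here and G is conditioned on, so the path is blocked at G.
Path 3: F → K → D
  K is a chain here and K is conditioned on, so the path is blocked at K.
Path 4: F → K ← T → D
  T is a fork here and T is conditioned on, so the path is blocked at T.
Path 5: F → T → D
  T is a chain here and T is conditioned on, so the path is blocked at T.
Path 6: F → T → K → D
  T is a chain here and T is conditioned on, so the path is blocked at T.
Since every path is blocked, d-separation holds.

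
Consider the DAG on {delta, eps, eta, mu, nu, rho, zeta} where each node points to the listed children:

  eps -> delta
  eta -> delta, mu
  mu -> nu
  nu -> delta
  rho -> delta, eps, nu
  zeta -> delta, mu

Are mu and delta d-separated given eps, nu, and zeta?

No

5 paths connect mu and delta; each must be blocked for d-separation to hold:
Path 1: mu ← zeta → delta
  zeta is a fork here and zeta is conditioned on, so the path is blocked at zeta.
Path 2: mu ← eta → delta
  eta is a fork and eta is not conditioned on — no node blocks this path, so it is active.
Path 3: mu → nu ← rho → eps → delta
  eps is a chain here and eps is conditioned on, so the path is blocked at eps.
Path 4: mu → nu ← rho → delta
  nu is a collider and nu is conditioned on, which opens it; rho is a fork and rho is not conditioned on — no node blocks this path, so it is active.
Path 5: mu → nu → delta
  nu is a chain here and nu is conditioned on, so the path is blocked at nu.
At least one path is unblocked, so d-separation fails.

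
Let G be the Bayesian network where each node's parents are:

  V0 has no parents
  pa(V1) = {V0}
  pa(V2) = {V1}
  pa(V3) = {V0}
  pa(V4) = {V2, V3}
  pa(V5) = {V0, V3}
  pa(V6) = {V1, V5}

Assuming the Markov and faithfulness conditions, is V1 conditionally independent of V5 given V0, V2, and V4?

5 paths connect V1 and V5; each must be blocked for d-separation to hold:
  1. V1 → V6 ← V5 — V6:collider[blocks] ⇒ blocked
  2. V1 ← V0 → V3 → V5 — V0:fork[blocks]; V3:chain[open] ⇒ blocked
  3. V1 ← V0 → V5 — V0:fork[blocks] ⇒ blocked
  4. V1 → V2 → V4 ← V3 → V5 — V2:chain[blocks]; V4:collider[open]; V3:fork[open] ⇒ blocked
  5. V1 → V2 → V4 ← V3 ← V0 → V5 — V2:chain[blocks]; V4:collider[open]; V3:chain[open]; V0:fork[blocks] ⇒ blocked
All paths are blocked; V1 ⊥ V5 | {V0, V2, V4} holds.

Yes — V1 and V5 are d-separated given {V0, V2, V4}.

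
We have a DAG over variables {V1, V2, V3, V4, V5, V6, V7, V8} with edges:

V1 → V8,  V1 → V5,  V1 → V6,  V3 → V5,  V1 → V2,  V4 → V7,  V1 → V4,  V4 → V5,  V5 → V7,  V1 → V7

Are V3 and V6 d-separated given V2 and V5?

There are 5 undirected paths between V3 and V6; checking each against the conditioning set {V2, V5}:
Path 1: V3 → V5 → V7 ← V4 ← V1 → V6
  V5 is a chain here and V5 is conditioned on, so the path is blocked at V5.
Path 2: V3 → V5 → V7 ← V1 → V6
  V5 is a chain here and V5 is conditioned on, so the path is blocked at V5.
Path 3: V3 → V5 ← V4 → V7 ← V1 → V6
  V7 is a collider here and neither V7 nor any of its descendants is conditioned on, so the collider stays closed — the path is blocked at V7.
Path 4: V3 → V5 ← V4 ← V1 → V6
  V5 is a collider and V5 is conditioned on, which opens it; V4 is a chain and V4 is not conditioned on; V1 is a fork and V1 is not conditioned on — no node blocks this path, so it is active.
Path 5: V3 → V5 ← V1 → V6
  V5 is a collider and V5 is conditioned on, which opens it; V1 is a fork and V1 is not conditioned on — no node blocks this path, so it is active.
At least one path is unblocked, so d-separation fails.

No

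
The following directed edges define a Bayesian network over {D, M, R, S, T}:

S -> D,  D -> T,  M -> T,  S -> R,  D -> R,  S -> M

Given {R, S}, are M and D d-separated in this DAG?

Yes

3 paths connect M and D; each must be blocked for d-separation to hold:
  1. M ← S → D — S:fork[blocks] ⇒ blocked
  2. M ← S → R ← D — S:fork[blocks]; R:collider[open] ⇒ blocked
  3. M → T ← D — T:collider[blocks] ⇒ blocked
Every path is blocked, so M and D are d-separated given {R, S}.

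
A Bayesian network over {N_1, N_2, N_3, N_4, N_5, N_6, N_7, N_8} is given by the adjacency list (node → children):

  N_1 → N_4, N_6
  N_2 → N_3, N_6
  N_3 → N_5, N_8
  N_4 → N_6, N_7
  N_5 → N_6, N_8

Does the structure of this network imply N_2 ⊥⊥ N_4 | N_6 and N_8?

There are 6 undirected paths between N_2 and N_4; checking each against the conditioning set {N_6, N_8}:
Path 1: N_2 → N_6 ← N_1 → N_4
  N_6 is a collider and N_6 is conditioned on, which opens it; N_1 is a fork and N_1 is not conditioned on — no node blocks this path, so it is active.
Path 2: N_2 → N_6 ← N_4
  N_6 is a collider and N_6 is conditioned on, which opens it — no node blocks this path, so it is active.
Path 3: N_2 → N_3 → N_8 ← N_5 → N_6 ← N_1 → N_4
  N_3 is a chain and N_3 is not conditioned on; N_8 is a collider and N_8 is conditioned on, which opens it; N_5 is a fork and N_5 is not conditioned on; N_6 is a collider and N_6 is conditioned on, which opens it; N_1 is a fork and N_1 is not conditioned on — no node blocks this path, so it is active.
Path 4: N_2 → N_3 → N_8 ← N_5 → N_6 ← N_4
  N_3 is a chain and N_3 is not conditioned on; N_8 is a collider and N_8 is conditioned on, which opens it; N_5 is a fork and N_5 is not conditioned on; N_6 is a collider and N_6 is conditioned on, which opens it — no node blocks this path, so it is active.
Path 5: N_2 → N_3 → N_5 → N_6 ← N_1 → N_4
  N_3 is a chain and N_3 is not conditioned on; N_5 is a chain and N_5 is not conditioned on; N_6 is a collider and N_6 is conditioned on, which opens it; N_1 is a fork and N_1 is not conditioned on — no node blocks this path, so it is active.
Path 6: N_2 → N_3 → N_5 → N_6 ← N_4
  N_3 is a chain and N_3 is not conditioned on; N_5 is a chain and N_5 is not conditioned on; N_6 is a collider and N_6 is conditioned on, which opens it — no node blocks this path, so it is active.
At least one path is unblocked, so d-separation fails.

No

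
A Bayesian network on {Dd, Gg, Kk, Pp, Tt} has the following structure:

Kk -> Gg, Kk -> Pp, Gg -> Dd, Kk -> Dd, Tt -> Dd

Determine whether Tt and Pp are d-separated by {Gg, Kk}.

Yes

Enumerating the 2 paths from Tt to Pp and testing each for blocking by {Gg, Kk}:
Path 1: Tt → Dd ← Kk → Pp
  Dd is a collider here and neither Dd nor any of its descendants is conditioned on, so the collider stays closed — the path is blocked at Dd.
Path 2: Tt → Dd ← Gg ← Kk → Pp
  Dd is a collider here and neither Dd nor any of its descendants is conditioned on, so the collider stays closed — the path is blocked at Dd.
Every path is blocked, so Tt and Pp are d-separated given {Gg, Kk}.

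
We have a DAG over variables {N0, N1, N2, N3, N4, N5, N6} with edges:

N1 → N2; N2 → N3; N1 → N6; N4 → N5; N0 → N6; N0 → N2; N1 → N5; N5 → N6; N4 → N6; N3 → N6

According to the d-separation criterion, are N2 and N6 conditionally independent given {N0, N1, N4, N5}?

No

Enumerating the 5 paths from N2 to N6 and testing each for blocking by {N0, N1, N4, N5}:
  1. N2 ← N0 → N6 — N0:fork[blocks] ⇒ blocked
  2. N2 ← N1 → N5 ← N4 → N6 — N1:fork[blocks]; N5:collider[open]; N4:fork[blocks] ⇒ blocked
  3. N2 ← N1 → N5 → N6 — N1:fork[blocks]; N5:chain[blocks] ⇒ blocked
  4. N2 ← N1 → N6 — N1:fork[blocks] ⇒ blocked
  5. N2 → N3 → N6 — N3:chain[open] ⇒ active
Since the path N2 → N3 → N6 is active, N2 and N6 are not d-separated given {N0, N1, N4, N5}.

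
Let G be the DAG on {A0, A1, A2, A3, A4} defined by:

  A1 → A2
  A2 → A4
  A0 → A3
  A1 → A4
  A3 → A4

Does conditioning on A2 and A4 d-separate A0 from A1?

No

There are 2 undirected paths between A0 and A1; checking each against the conditioning set {A2, A4}:
Path 1: A0 → A3 → A4 ← A2 ← A1
  A2 is a chain here and A2 is conditioned on, so the path is blocked at A2.
Path 2: A0 → A3 → A4 ← A1
  A3 is a chain and A3 is not conditioned on; A4 is a collider and A4 is conditioned on, which opens it — no node blocks this path, so it is active.
Since the path A0 → A3 → A4 ← A1 is active, A0 and A1 are not d-separated given {A2, A4}.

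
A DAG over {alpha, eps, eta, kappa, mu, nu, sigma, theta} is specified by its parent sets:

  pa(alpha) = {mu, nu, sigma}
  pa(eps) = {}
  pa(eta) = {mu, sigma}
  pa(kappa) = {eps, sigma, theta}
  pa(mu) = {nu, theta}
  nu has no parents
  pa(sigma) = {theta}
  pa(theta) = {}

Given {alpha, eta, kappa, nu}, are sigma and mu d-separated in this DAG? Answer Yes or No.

No — sigma and mu are not d-separated given {alpha, eta, kappa, nu}.

There are 5 undirected paths between sigma and mu; checking each against the conditioning set {alpha, eta, kappa, nu}:
Path 1: sigma → kappa ← theta → mu
  kappa is a collider and kappa is conditioned on, which opens it; theta is a fork and theta is not conditioned on — no node blocks this path, so it is active.
Path 2: sigma → eta ← mu
  eta is a collider and eta is conditioned on, which opens it — no node blocks this path, so it is active.
Path 3: sigma ← theta → mu
  theta is a fork and theta is not conditioned on — no node blocks this path, so it is active.
Path 4: sigma → alpha ← mu
  alpha is a collider and alpha is conditioned on, which opens it — no node blocks this path, so it is active.
Path 5: sigma → alpha ← nu → mu
  nu is a fork here and nu is conditioned on, so the path is blocked at nu.
Because an active path exists, sigma and mu are not d-separated.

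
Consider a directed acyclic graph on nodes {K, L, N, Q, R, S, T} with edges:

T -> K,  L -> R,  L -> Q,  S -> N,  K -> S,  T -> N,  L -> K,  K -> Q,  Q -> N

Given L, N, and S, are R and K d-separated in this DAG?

Yes — R and K are d-separated given {L, N, S}.

Enumerating the 4 paths from R to K and testing each for blocking by {L, N, S}:
Path 1: R ← L → Q → N ← S ← K
  L is a fork here and L is conditioned on, so the path is blocked at L.
Path 2: R ← L → Q → N ← T → K
  L is a fork here and L is conditioned on, so the path is blocked at L.
Path 3: R ← L → Q ← K
  L is a fork here and L is conditioned on, so the path is blocked at L.
Path 4: R ← L → K
  L is a fork here and L is conditioned on, so the path is blocked at L.
All paths are blocked; R ⊥ K | {L, N, S} holds.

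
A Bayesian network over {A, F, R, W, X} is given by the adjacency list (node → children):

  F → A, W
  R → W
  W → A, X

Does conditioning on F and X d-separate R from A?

No — R and A are not d-separated given {F, X}.

There are 2 undirected paths between R and A; checking each against the conditioning set {F, X}:
Path 1: R → W → A
  W is a chain and W is not conditioned on — no node blocks this path, so it is active.
Path 2: R → W ← F → A
  F is a fork here and F is conditioned on, so the path is blocked at F.
Since the path R → W → A is active, R and A are not d-separated given {F, X}.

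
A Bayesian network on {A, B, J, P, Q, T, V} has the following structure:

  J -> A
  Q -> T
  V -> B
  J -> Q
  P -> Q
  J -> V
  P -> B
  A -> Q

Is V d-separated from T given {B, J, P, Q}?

There are 3 undirected paths between V and T; checking each against the conditioning set {B, J, P, Q}:
Path 1: V → B ← P → Q → T
  P is a fork here and P is conditioned on, so the path is blocked at P.
Path 2: V ← J → A → Q → T
  J is a fork here and J is conditioned on, so the path is blocked at J.
Path 3: V ← J → Q → T
  J is a fork here and J is conditioned on, so the path is blocked at J.
All paths are blocked; V ⊥ T | {B, J, P, Q} holds.

Yes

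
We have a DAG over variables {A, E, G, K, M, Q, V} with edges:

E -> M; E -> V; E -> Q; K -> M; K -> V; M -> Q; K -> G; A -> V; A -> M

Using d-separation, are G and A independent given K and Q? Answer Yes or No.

Yes — G and A are d-separated given {K, Q}.

There are 6 undirected paths between G and A; checking each against the conditioning set {K, Q}:
Path 1: G ← K → V ← E → Q ← M ← A
  K is a fork here and K is conditioned on, so the path is blocked at K.
Path 2: G ← K → V ← E → M ← A
  K is a fork here and K is conditioned on, so the path is blocked at K.
Path 3: G ← K → V ← A
  K is a fork here and K is conditioned on, so the path is blocked at K.
Path 4: G ← K → M ← E → V ← A
  K is a fork here and K is conditioned on, so the path is blocked at K.
Path 5: G ← K → M → Q ← E → V ← A
  K is a fork here and K is conditioned on, so the path is blocked at K.
Path 6: G ← K → M ← A
  K is a fork here and K is conditioned on, so the path is blocked at K.
All paths are blocked; G ⊥ A | {K, Q} holds.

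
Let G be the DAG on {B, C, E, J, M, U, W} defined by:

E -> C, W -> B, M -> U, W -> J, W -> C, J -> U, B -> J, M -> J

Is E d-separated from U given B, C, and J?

No

4 paths connect E and U; each must be blocked for d-separation to hold:
Path 1: E → C ← W → J → U
  J is a chain here and J is conditioned on, so the path is blocked at J.
Path 2: E → C ← W → J ← M → U
  C is a collider and C is conditioned on, which opens it; W is a fork and W is not conditioned on; J is a collider and J is conditioned on, which opens it; M is a fork and M is not conditioned on — no node blocks this path, so it is active.
Path 3: E → C ← W → B → J → U
  B is a chain here and B is conditioned on, so the path is blocked at B.
Path 4: E → C ← W → B → J ← M → U
  B is a chain here and B is conditioned on, so the path is blocked at B.
At least one path is unblocked, so d-separation fails.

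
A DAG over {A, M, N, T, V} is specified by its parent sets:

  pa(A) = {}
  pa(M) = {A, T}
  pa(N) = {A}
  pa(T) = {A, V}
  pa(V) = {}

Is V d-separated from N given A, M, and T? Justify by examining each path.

There are 2 undirected paths between V and N; checking each against the conditioning set {A, M, T}:
Path 1: V → T → M ← A → N
  T is a chain here and T is conditioned on, so the path is blocked at T.
Path 2: V → T ← A → N
  A is a fork here and A is conditioned on, so the path is blocked at A.
Every path is blocked, so V and N are d-separated given {A, M, T}.

Yes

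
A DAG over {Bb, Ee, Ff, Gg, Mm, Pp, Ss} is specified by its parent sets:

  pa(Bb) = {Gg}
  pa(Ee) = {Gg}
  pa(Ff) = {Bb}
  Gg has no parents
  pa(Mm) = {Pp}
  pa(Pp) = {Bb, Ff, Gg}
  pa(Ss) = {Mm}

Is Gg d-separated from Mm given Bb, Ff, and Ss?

No

We examine all 3 paths between Gg and Mm:
Path 1: Gg → Bb → Ff → Pp → Mm
  Bb is a chain here and Bb is conditioned on, so the path is blocked at Bb.
Path 2: Gg → Bb → Pp → Mm
  Bb is a chain here and Bb is conditioned on, so the path is blocked at Bb.
Path 3: Gg → Pp → Mm
  Pp is a chain and Pp is not conditioned on — no node blocks this path, so it is active.
Since the path Gg → Pp → Mm is active, Gg and Mm are not d-separated given {Bb, Ff, Ss}.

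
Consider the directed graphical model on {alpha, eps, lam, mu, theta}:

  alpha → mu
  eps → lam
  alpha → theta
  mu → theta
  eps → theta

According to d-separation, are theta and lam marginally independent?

No

Only one path connects theta and lam:
  1. theta ← eps → lam — eps:fork[open] ⇒ active
Because an active path exists, theta and lam are not d-separated.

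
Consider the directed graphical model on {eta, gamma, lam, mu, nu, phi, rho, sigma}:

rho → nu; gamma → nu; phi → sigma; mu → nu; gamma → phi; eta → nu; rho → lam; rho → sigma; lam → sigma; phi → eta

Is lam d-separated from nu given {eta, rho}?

There are 6 undirected paths between lam and nu; checking each against the conditioning set {eta, rho}:
  1. lam ← rho → nu — rho:fork[blocks] ⇒ blocked
  2. lam ← rho → sigma ← phi → eta → nu — rho:fork[blocks]; sigma:collider[blocks]; phi:fork[open]; eta:chain[blocks] ⇒ blocked
  3. lam ← rho → sigma ← phi ← gamma → nu — rho:fork[blocks]; sigma:collider[blocks]; phi:chain[open]; gamma:fork[open] ⇒ blocked
  4. lam → sigma ← phi → eta → nu — sigma:collider[blocks]; phi:fork[open]; eta:chain[blocks] ⇒ blocked
  5. lam → sigma ← phi ← gamma → nu — sigma:collider[blocks]; phi:chain[open]; gamma:fork[open] ⇒ blocked
  6. lam → sigma ← rho → nu — sigma:collider[blocks]; rho:fork[blocks] ⇒ blocked
Every path is blocked, so lam and nu are d-separated given {eta, rho}.

Yes — lam and nu are d-separated given {eta, rho}.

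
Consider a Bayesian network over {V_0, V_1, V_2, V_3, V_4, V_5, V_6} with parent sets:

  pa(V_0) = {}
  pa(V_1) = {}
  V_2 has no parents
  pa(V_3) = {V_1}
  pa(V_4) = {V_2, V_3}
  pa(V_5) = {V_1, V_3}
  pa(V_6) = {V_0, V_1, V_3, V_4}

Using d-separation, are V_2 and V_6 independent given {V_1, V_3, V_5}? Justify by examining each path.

4 paths connect V_2 and V_6; each must be blocked for d-separation to hold:
Path 1: V_2 → V_4 ← V_3 → V_5 ← V_1 → V_6
  V_4 is a collider here and neither V_4 nor any of its descendants is conditioned on, so the collider stays closed — the path is blocked at V_4.
Path 2: V_2 → V_4 ← V_3 ← V_1 → V_6
  V_4 is a collider here and neither V_4 nor any of its descendants is conditioned on, so the collider stays closed — the path is blocked at V_4.
Path 3: V_2 → V_4 ← V_3 → V_6
  V_4 is a collider here and neither V_4 nor any of its descendants is conditioned on, so the collider stays closed — the path is blocked at V_4.
Path 4: V_2 → V_4 → V_6
  V_4 is a chain and V_4 is not conditioned on — no node blocks this path, so it is active.
Because an active path exists, V_2 and V_6 are not d-separated.

No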